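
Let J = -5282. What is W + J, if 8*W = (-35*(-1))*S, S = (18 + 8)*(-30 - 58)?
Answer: -15292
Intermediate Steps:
S = -2288 (S = 26*(-88) = -2288)
W = -10010 (W = (-35*(-1)*(-2288))/8 = (35*(-2288))/8 = (1/8)*(-80080) = -10010)
W + J = -10010 - 5282 = -15292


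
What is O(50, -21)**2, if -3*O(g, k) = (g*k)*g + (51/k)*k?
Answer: 305655289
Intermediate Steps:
O(g, k) = -17 - k*g**2/3 (O(g, k) = -((g*k)*g + (51/k)*k)/3 = -(k*g**2 + 51)/3 = -(51 + k*g**2)/3 = -17 - k*g**2/3)
O(50, -21)**2 = (-17 - 1/3*(-21)*50**2)**2 = (-17 - 1/3*(-21)*2500)**2 = (-17 + 17500)**2 = 17483**2 = 305655289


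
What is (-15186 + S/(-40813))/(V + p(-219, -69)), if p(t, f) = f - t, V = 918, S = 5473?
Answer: -619791691/43588284 ≈ -14.219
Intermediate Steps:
(-15186 + S/(-40813))/(V + p(-219, -69)) = (-15186 + 5473/(-40813))/(918 + (-69 - 1*(-219))) = (-15186 + 5473*(-1/40813))/(918 + (-69 + 219)) = (-15186 - 5473/40813)/(918 + 150) = -619791691/40813/1068 = -619791691/40813*1/1068 = -619791691/43588284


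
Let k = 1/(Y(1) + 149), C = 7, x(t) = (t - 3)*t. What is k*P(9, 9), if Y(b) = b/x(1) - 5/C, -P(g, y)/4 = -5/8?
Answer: 35/2069 ≈ 0.016916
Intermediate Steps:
x(t) = t*(-3 + t) (x(t) = (-3 + t)*t = t*(-3 + t))
P(g, y) = 5/2 (P(g, y) = -(-20)/8 = -4*(-5/8) = 5/2)
Y(b) = -5/7 - b/2 (Y(b) = b/((1*(-3 + 1))) - 5/7 = b/((1*(-2))) - 5*1/7 = b/(-2) - 5/7 = b*(-1/2) - 5/7 = -b/2 - 5/7 = -5/7 - b/2)
k = 14/2069 (k = 1/((-5/7 - 1/2*1) + 149) = 1/((-5/7 - 1/2) + 149) = 1/(-17/14 + 149) = 1/(2069/14) = 14/2069 ≈ 0.0067666)
k*P(9, 9) = (14/2069)*(5/2) = 35/2069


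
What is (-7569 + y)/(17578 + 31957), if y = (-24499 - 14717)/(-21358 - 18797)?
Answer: -101297993/663025975 ≈ -0.15278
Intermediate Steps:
y = 13072/13385 (y = -39216/(-40155) = -39216*(-1/40155) = 13072/13385 ≈ 0.97662)
(-7569 + y)/(17578 + 31957) = (-7569 + 13072/13385)/(17578 + 31957) = -101297993/13385/49535 = -101297993/13385*1/49535 = -101297993/663025975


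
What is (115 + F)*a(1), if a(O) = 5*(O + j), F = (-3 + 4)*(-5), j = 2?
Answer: 1650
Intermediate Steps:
F = -5 (F = 1*(-5) = -5)
a(O) = 10 + 5*O (a(O) = 5*(O + 2) = 5*(2 + O) = 10 + 5*O)
(115 + F)*a(1) = (115 - 5)*(10 + 5*1) = 110*(10 + 5) = 110*15 = 1650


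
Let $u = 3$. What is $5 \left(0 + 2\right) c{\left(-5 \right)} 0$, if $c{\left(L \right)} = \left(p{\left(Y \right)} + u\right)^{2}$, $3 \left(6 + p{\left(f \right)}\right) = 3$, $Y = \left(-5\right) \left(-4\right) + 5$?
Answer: $0$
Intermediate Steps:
$Y = 25$ ($Y = 20 + 5 = 25$)
$p{\left(f \right)} = -5$ ($p{\left(f \right)} = -6 + \frac{1}{3} \cdot 3 = -6 + 1 = -5$)
$c{\left(L \right)} = 4$ ($c{\left(L \right)} = \left(-5 + 3\right)^{2} = \left(-2\right)^{2} = 4$)
$5 \left(0 + 2\right) c{\left(-5 \right)} 0 = 5 \left(0 + 2\right) 4 \cdot 0 = 5 \cdot 2 \cdot 4 \cdot 0 = 10 \cdot 4 \cdot 0 = 40 \cdot 0 = 0$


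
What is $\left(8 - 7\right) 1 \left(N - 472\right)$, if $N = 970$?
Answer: $498$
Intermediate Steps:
$\left(8 - 7\right) 1 \left(N - 472\right) = \left(8 - 7\right) 1 \left(970 - 472\right) = 1 \cdot 1 \cdot 498 = 1 \cdot 498 = 498$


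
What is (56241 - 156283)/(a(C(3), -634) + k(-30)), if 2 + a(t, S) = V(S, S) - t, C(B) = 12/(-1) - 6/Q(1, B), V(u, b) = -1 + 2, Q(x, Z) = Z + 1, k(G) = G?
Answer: 200084/35 ≈ 5716.7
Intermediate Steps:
Q(x, Z) = 1 + Z
V(u, b) = 1
C(B) = -12 - 6/(1 + B) (C(B) = 12/(-1) - 6/(1 + B) = 12*(-1) - 6/(1 + B) = -12 - 6/(1 + B))
a(t, S) = -1 - t (a(t, S) = -2 + (1 - t) = -1 - t)
(56241 - 156283)/(a(C(3), -634) + k(-30)) = (56241 - 156283)/((-1 - 6*(-3 - 2*3)/(1 + 3)) - 30) = -100042/((-1 - 6*(-3 - 6)/4) - 30) = -100042/((-1 - 6*(-9)/4) - 30) = -100042/((-1 - 1*(-27/2)) - 30) = -100042/((-1 + 27/2) - 30) = -100042/(25/2 - 30) = -100042/(-35/2) = -100042*(-2/35) = 200084/35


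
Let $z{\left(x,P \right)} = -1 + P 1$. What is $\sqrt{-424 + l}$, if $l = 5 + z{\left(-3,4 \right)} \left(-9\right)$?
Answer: $i \sqrt{446} \approx 21.119 i$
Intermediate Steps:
$z{\left(x,P \right)} = -1 + P$
$l = -22$ ($l = 5 + \left(-1 + 4\right) \left(-9\right) = 5 + 3 \left(-9\right) = 5 - 27 = -22$)
$\sqrt{-424 + l} = \sqrt{-424 - 22} = \sqrt{-446} = i \sqrt{446}$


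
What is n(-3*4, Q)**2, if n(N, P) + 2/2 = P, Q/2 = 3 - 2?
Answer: 1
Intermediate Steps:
Q = 2 (Q = 2*(3 - 2) = 2*1 = 2)
n(N, P) = -1 + P
n(-3*4, Q)**2 = (-1 + 2)**2 = 1**2 = 1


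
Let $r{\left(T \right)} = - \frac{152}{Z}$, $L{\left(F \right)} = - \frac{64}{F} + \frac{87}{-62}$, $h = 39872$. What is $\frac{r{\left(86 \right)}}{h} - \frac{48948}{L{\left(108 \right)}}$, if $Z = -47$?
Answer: $\frac{19194035691575}{782622568} \approx 24525.0$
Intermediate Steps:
$L{\left(F \right)} = - \frac{87}{62} - \frac{64}{F}$ ($L{\left(F \right)} = - \frac{64}{F} + 87 \left(- \frac{1}{62}\right) = - \frac{64}{F} - \frac{87}{62} = - \frac{87}{62} - \frac{64}{F}$)
$r{\left(T \right)} = \frac{152}{47}$ ($r{\left(T \right)} = - \frac{152}{-47} = \left(-152\right) \left(- \frac{1}{47}\right) = \frac{152}{47}$)
$\frac{r{\left(86 \right)}}{h} - \frac{48948}{L{\left(108 \right)}} = \frac{152}{47 \cdot 39872} - \frac{48948}{- \frac{87}{62} - \frac{64}{108}} = \frac{152}{47} \cdot \frac{1}{39872} - \frac{48948}{- \frac{87}{62} - \frac{16}{27}} = \frac{19}{234248} - \frac{48948}{- \frac{87}{62} - \frac{16}{27}} = \frac{19}{234248} - \frac{48948}{- \frac{3341}{1674}} = \frac{19}{234248} - - \frac{81938952}{3341} = \frac{19}{234248} + \frac{81938952}{3341} = \frac{19194035691575}{782622568}$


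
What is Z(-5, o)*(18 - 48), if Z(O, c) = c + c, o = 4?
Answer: -240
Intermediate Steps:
Z(O, c) = 2*c
Z(-5, o)*(18 - 48) = (2*4)*(18 - 48) = 8*(-30) = -240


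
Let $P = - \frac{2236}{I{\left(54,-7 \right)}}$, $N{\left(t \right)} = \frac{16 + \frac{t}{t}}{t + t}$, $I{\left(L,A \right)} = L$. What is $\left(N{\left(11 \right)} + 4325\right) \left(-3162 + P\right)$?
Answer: $- \frac{4115592082}{297} \approx -1.3857 \cdot 10^{7}$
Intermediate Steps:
$N{\left(t \right)} = \frac{17}{2 t}$ ($N{\left(t \right)} = \frac{16 + 1}{2 t} = 17 \frac{1}{2 t} = \frac{17}{2 t}$)
$P = - \frac{1118}{27}$ ($P = - \frac{2236}{54} = \left(-2236\right) \frac{1}{54} = - \frac{1118}{27} \approx -41.407$)
$\left(N{\left(11 \right)} + 4325\right) \left(-3162 + P\right) = \left(\frac{17}{2 \cdot 11} + 4325\right) \left(-3162 - \frac{1118}{27}\right) = \left(\frac{17}{2} \cdot \frac{1}{11} + 4325\right) \left(- \frac{86492}{27}\right) = \left(\frac{17}{22} + 4325\right) \left(- \frac{86492}{27}\right) = \frac{95167}{22} \left(- \frac{86492}{27}\right) = - \frac{4115592082}{297}$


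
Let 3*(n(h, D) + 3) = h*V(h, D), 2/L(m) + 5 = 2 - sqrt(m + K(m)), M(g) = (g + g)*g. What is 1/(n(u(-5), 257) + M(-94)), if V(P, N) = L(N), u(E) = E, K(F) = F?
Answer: 16061103/283783310845 - 6*sqrt(514)/283783310845 ≈ 5.6596e-5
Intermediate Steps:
M(g) = 2*g**2 (M(g) = (2*g)*g = 2*g**2)
L(m) = 2/(-3 - sqrt(2)*sqrt(m)) (L(m) = 2/(-5 + (2 - sqrt(m + m))) = 2/(-5 + (2 - sqrt(2*m))) = 2/(-5 + (2 - sqrt(2)*sqrt(m))) = 2/(-3 - sqrt(2)*sqrt(m)))
V(P, N) = -2/(3 + sqrt(2)*sqrt(N))
n(h, D) = -3 - 2*h/(3*(3 + sqrt(2)*sqrt(D))) (n(h, D) = -3 + (h*(-2/(3 + sqrt(2)*sqrt(D))))/3 = -3 + (-2*h/(3 + sqrt(2)*sqrt(D)))/3 = -3 - 2*h/(3*(3 + sqrt(2)*sqrt(D))))
1/(n(u(-5), 257) + M(-94)) = 1/((-3 - 2/3*(-5)/(3 + sqrt(2)*sqrt(257))) + 2*(-94)**2) = 1/((-3 - 2/3*(-5)/(3 + sqrt(514))) + 2*8836) = 1/((-3 + 10/(3*(3 + sqrt(514)))) + 17672) = 1/(17669 + 10/(3*(3 + sqrt(514))))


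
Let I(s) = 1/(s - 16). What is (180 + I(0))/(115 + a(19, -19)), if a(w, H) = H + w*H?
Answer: -2879/4240 ≈ -0.67901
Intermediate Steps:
I(s) = 1/(-16 + s)
a(w, H) = H + H*w
(180 + I(0))/(115 + a(19, -19)) = (180 + 1/(-16 + 0))/(115 - 19*(1 + 19)) = (180 + 1/(-16))/(115 - 19*20) = (180 - 1/16)/(115 - 380) = (2879/16)/(-265) = (2879/16)*(-1/265) = -2879/4240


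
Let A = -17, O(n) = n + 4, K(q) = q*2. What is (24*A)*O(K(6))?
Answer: -6528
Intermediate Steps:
K(q) = 2*q
O(n) = 4 + n
(24*A)*O(K(6)) = (24*(-17))*(4 + 2*6) = -408*(4 + 12) = -408*16 = -6528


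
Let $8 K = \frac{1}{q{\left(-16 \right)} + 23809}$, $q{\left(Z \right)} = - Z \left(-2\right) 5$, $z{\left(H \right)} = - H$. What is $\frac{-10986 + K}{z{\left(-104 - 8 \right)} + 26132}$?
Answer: $- \frac{2078463311}{4965154848} \approx -0.41861$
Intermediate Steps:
$q{\left(Z \right)} = 10 Z$ ($q{\left(Z \right)} = 2 Z 5 = 10 Z$)
$K = \frac{1}{189192}$ ($K = \frac{1}{8 \left(10 \left(-16\right) + 23809\right)} = \frac{1}{8 \left(-160 + 23809\right)} = \frac{1}{8 \cdot 23649} = \frac{1}{8} \cdot \frac{1}{23649} = \frac{1}{189192} \approx 5.2856 \cdot 10^{-6}$)
$\frac{-10986 + K}{z{\left(-104 - 8 \right)} + 26132} = \frac{-10986 + \frac{1}{189192}}{- (-104 - 8) + 26132} = - \frac{2078463311}{189192 \left(\left(-1\right) \left(-112\right) + 26132\right)} = - \frac{2078463311}{189192 \left(112 + 26132\right)} = - \frac{2078463311}{189192 \cdot 26244} = \left(- \frac{2078463311}{189192}\right) \frac{1}{26244} = - \frac{2078463311}{4965154848}$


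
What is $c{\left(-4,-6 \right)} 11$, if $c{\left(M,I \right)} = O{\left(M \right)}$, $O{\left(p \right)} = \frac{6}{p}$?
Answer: $- \frac{33}{2} \approx -16.5$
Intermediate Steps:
$c{\left(M,I \right)} = \frac{6}{M}$
$c{\left(-4,-6 \right)} 11 = \frac{6}{-4} \cdot 11 = 6 \left(- \frac{1}{4}\right) 11 = \left(- \frac{3}{2}\right) 11 = - \frac{33}{2}$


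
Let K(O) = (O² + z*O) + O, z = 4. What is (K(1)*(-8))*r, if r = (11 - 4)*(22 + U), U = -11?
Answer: -3696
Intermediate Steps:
K(O) = O² + 5*O (K(O) = (O² + 4*O) + O = O² + 5*O)
r = 77 (r = (11 - 4)*(22 - 11) = 7*11 = 77)
(K(1)*(-8))*r = ((1*(5 + 1))*(-8))*77 = ((1*6)*(-8))*77 = (6*(-8))*77 = -48*77 = -3696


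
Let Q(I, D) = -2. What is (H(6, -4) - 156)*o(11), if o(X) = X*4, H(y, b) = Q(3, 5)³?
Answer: -7216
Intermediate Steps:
H(y, b) = -8 (H(y, b) = (-2)³ = -8)
o(X) = 4*X
(H(6, -4) - 156)*o(11) = (-8 - 156)*(4*11) = -164*44 = -7216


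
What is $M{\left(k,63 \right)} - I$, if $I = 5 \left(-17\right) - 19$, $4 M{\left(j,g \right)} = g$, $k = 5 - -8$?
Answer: $\frac{479}{4} \approx 119.75$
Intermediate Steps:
$k = 13$ ($k = 5 + 8 = 13$)
$M{\left(j,g \right)} = \frac{g}{4}$
$I = -104$ ($I = -85 - 19 = -104$)
$M{\left(k,63 \right)} - I = \frac{1}{4} \cdot 63 - -104 = \frac{63}{4} + 104 = \frac{479}{4}$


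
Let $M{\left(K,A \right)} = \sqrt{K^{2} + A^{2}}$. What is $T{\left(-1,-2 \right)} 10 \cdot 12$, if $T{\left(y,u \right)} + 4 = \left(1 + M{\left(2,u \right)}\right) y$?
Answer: $-600 - 240 \sqrt{2} \approx -939.41$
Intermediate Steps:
$M{\left(K,A \right)} = \sqrt{A^{2} + K^{2}}$
$T{\left(y,u \right)} = -4 + y \left(1 + \sqrt{4 + u^{2}}\right)$ ($T{\left(y,u \right)} = -4 + \left(1 + \sqrt{u^{2} + 2^{2}}\right) y = -4 + \left(1 + \sqrt{u^{2} + 4}\right) y = -4 + \left(1 + \sqrt{4 + u^{2}}\right) y = -4 + y \left(1 + \sqrt{4 + u^{2}}\right)$)
$T{\left(-1,-2 \right)} 10 \cdot 12 = \left(-4 - 1 - \sqrt{4 + \left(-2\right)^{2}}\right) 10 \cdot 12 = \left(-4 - 1 - \sqrt{4 + 4}\right) 10 \cdot 12 = \left(-4 - 1 - \sqrt{8}\right) 10 \cdot 12 = \left(-4 - 1 - 2 \sqrt{2}\right) 10 \cdot 12 = \left(-5 - 2 \sqrt{2}\right) 10 \cdot 12 = \left(-50 - 20 \sqrt{2}\right) 12 = -600 - 240 \sqrt{2}$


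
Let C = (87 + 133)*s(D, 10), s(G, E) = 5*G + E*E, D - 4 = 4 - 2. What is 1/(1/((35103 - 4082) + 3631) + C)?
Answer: 34652/991047201 ≈ 3.4965e-5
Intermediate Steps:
D = 6 (D = 4 + (4 - 2) = 4 + 2 = 6)
s(G, E) = E² + 5*G (s(G, E) = 5*G + E² = E² + 5*G)
C = 28600 (C = (87 + 133)*(10² + 5*6) = 220*(100 + 30) = 220*130 = 28600)
1/(1/((35103 - 4082) + 3631) + C) = 1/(1/((35103 - 4082) + 3631) + 28600) = 1/(1/(31021 + 3631) + 28600) = 1/(1/34652 + 28600) = 1/(991047201/34652) = 34652/991047201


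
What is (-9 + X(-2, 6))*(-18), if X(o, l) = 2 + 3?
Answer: 72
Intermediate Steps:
X(o, l) = 5
(-9 + X(-2, 6))*(-18) = (-9 + 5)*(-18) = -4*(-18) = 72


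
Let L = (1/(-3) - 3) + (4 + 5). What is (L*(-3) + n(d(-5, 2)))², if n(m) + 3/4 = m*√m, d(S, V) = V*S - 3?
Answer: -30111/16 + 923*I*√13/2 ≈ -1881.9 + 1664.0*I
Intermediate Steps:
d(S, V) = -3 + S*V (d(S, V) = S*V - 3 = -3 + S*V)
n(m) = -¾ + m^(3/2) (n(m) = -¾ + m*√m = -¾ + m^(3/2))
L = 17/3 (L = (-⅓ - 3) + 9 = -10/3 + 9 = 17/3 ≈ 5.6667)
(L*(-3) + n(d(-5, 2)))² = ((17/3)*(-3) + (-¾ + (-3 - 5*2)^(3/2)))² = (-17 + (-¾ + (-3 - 10)^(3/2)))² = (-17 + (-¾ + (-13)^(3/2)))² = (-17 + (-¾ - 13*I*√13))² = (-71/4 - 13*I*√13)²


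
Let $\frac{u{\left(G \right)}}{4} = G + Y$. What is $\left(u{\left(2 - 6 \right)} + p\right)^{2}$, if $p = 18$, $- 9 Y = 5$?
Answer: $\frac{4}{81} \approx 0.049383$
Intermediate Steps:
$Y = - \frac{5}{9}$ ($Y = \left(- \frac{1}{9}\right) 5 = - \frac{5}{9} \approx -0.55556$)
$u{\left(G \right)} = - \frac{20}{9} + 4 G$ ($u{\left(G \right)} = 4 \left(G - \frac{5}{9}\right) = 4 \left(- \frac{5}{9} + G\right) = - \frac{20}{9} + 4 G$)
$\left(u{\left(2 - 6 \right)} + p\right)^{2} = \left(\left(- \frac{20}{9} + 4 \left(2 - 6\right)\right) + 18\right)^{2} = \left(\left(- \frac{20}{9} + 4 \left(-4\right)\right) + 18\right)^{2} = \left(\left(- \frac{20}{9} - 16\right) + 18\right)^{2} = \left(- \frac{164}{9} + 18\right)^{2} = \left(- \frac{2}{9}\right)^{2} = \frac{4}{81}$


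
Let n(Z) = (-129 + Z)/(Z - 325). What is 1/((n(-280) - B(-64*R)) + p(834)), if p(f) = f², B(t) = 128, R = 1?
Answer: 605/420734349 ≈ 1.4380e-6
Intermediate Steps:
n(Z) = (-129 + Z)/(-325 + Z)
1/((n(-280) - B(-64*R)) + p(834)) = 1/(((-129 - 280)/(-325 - 280) - 1*128) + 834²) = 1/((-409/(-605) - 128) + 695556) = 1/((-1/605*(-409) - 128) + 695556) = 1/((409/605 - 128) + 695556) = 1/(-77031/605 + 695556) = 1/(420734349/605) = 605/420734349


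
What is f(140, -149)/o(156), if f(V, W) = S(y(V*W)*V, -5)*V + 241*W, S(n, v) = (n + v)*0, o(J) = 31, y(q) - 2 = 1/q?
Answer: -35909/31 ≈ -1158.4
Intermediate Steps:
y(q) = 2 + 1/q
S(n, v) = 0
f(V, W) = 241*W (f(V, W) = 0*V + 241*W = 0 + 241*W = 241*W)
f(140, -149)/o(156) = (241*(-149))/31 = -35909*1/31 = -35909/31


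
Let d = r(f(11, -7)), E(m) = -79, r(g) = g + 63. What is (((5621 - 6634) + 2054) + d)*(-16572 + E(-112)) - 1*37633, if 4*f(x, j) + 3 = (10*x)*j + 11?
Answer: -30496643/2 ≈ -1.5248e+7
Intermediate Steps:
f(x, j) = 2 + 5*j*x/2 (f(x, j) = -3/4 + ((10*x)*j + 11)/4 = -3/4 + (10*j*x + 11)/4 = -3/4 + (11 + 10*j*x)/4 = -3/4 + (11/4 + 5*j*x/2) = 2 + 5*j*x/2)
r(g) = 63 + g
d = -255/2 (d = 63 + (2 + (5/2)*(-7)*11) = 63 + (2 - 385/2) = 63 - 381/2 = -255/2 ≈ -127.50)
(((5621 - 6634) + 2054) + d)*(-16572 + E(-112)) - 1*37633 = (((5621 - 6634) + 2054) - 255/2)*(-16572 - 79) - 1*37633 = ((-1013 + 2054) - 255/2)*(-16651) - 37633 = (1041 - 255/2)*(-16651) - 37633 = (1827/2)*(-16651) - 37633 = -30421377/2 - 37633 = -30496643/2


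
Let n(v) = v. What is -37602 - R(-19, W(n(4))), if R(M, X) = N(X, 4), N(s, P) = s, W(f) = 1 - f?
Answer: -37599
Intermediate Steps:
R(M, X) = X
-37602 - R(-19, W(n(4))) = -37602 - (1 - 1*4) = -37602 - (1 - 4) = -37602 - 1*(-3) = -37602 + 3 = -37599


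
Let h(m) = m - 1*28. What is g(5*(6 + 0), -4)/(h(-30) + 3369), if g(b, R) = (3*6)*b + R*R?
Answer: 556/3311 ≈ 0.16793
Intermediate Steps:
h(m) = -28 + m (h(m) = m - 28 = -28 + m)
g(b, R) = R² + 18*b (g(b, R) = 18*b + R² = R² + 18*b)
g(5*(6 + 0), -4)/(h(-30) + 3369) = ((-4)² + 18*(5*(6 + 0)))/((-28 - 30) + 3369) = (16 + 18*(5*6))/(-58 + 3369) = (16 + 18*30)/3311 = (16 + 540)*(1/3311) = 556*(1/3311) = 556/3311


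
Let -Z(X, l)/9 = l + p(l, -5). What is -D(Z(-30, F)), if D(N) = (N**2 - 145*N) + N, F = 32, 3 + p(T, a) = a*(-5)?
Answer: -306180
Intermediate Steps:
p(T, a) = -3 - 5*a (p(T, a) = -3 + a*(-5) = -3 - 5*a)
Z(X, l) = -198 - 9*l (Z(X, l) = -9*(l + (-3 - 5*(-5))) = -9*(l + (-3 + 25)) = -9*(l + 22) = -9*(22 + l) = -198 - 9*l)
D(N) = N**2 - 144*N
-D(Z(-30, F)) = -(-198 - 9*32)*(-144 + (-198 - 9*32)) = -(-198 - 288)*(-144 + (-198 - 288)) = -(-486)*(-144 - 486) = -(-486)*(-630) = -1*306180 = -306180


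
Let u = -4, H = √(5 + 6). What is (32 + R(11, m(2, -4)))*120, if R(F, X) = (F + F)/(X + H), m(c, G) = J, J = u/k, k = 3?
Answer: 350400/83 + 23760*√11/83 ≈ 5171.1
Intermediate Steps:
H = √11 ≈ 3.3166
J = -4/3 ≈ -1.3333
m(c, G) = -4/3
R(F, X) = 2*F/(X + √11) (R(F, X) = (F + F)/(X + √11) = (2*F)/(X + √11) = 2*F/(X + √11))
(32 + R(11, m(2, -4)))*120 = (32 + 2*11/(-4/3 + √11))*120 = (32 + 22/(-4/3 + √11))*120 = 3840 + 2640/(-4/3 + √11)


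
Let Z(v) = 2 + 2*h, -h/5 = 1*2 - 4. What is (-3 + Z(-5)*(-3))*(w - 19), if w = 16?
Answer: 207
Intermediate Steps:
h = 10 (h = -5*(1*2 - 4) = -5*(2 - 4) = -5*(-2) = 10)
Z(v) = 22 (Z(v) = 2 + 2*10 = 2 + 20 = 22)
(-3 + Z(-5)*(-3))*(w - 19) = (-3 + 22*(-3))*(16 - 19) = (-3 - 66)*(-3) = -69*(-3) = 207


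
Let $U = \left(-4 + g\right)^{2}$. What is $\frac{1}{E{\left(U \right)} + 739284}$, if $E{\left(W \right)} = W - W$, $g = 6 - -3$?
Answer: $\frac{1}{739284} \approx 1.3527 \cdot 10^{-6}$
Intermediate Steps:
$g = 9$ ($g = 6 + 3 = 9$)
$U = 25$ ($U = \left(-4 + 9\right)^{2} = 5^{2} = 25$)
$E{\left(W \right)} = 0$
$\frac{1}{E{\left(U \right)} + 739284} = \frac{1}{0 + 739284} = \frac{1}{739284}$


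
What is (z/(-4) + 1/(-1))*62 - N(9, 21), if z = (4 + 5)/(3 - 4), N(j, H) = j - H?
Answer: 179/2 ≈ 89.500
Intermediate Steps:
z = -9 (z = 9/(-1) = 9*(-1) = -9)
(z/(-4) + 1/(-1))*62 - N(9, 21) = (-9/(-4) + 1/(-1))*62 - (9 - 1*21) = (-9*(-¼) + 1*(-1))*62 - (9 - 21) = (9/4 - 1)*62 - 1*(-12) = (5/4)*62 + 12 = 155/2 + 12 = 179/2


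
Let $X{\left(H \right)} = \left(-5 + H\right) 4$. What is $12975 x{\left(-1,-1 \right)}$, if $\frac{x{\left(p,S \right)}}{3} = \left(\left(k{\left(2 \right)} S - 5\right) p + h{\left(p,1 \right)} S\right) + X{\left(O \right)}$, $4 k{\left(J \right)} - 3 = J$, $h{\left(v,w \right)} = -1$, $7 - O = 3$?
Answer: $\frac{506025}{4} \approx 1.2651 \cdot 10^{5}$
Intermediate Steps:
$O = 4$ ($O = 7 - 3 = 4$)
$k{\left(J \right)} = \frac{3}{4} + \frac{J}{4}$
$X{\left(H \right)} = -20 + 4 H$
$x{\left(p,S \right)} = -12 - 3 S + 3 p \left(-5 + \frac{5 S}{4}\right)$ ($x{\left(p,S \right)} = 3 \left(\left(\left(\left(\frac{3}{4} + \frac{1}{4} \cdot 2\right) S - 5\right) p - S\right) + \left(-20 + 4 \cdot 4\right)\right) = 3 \left(\left(\left(\left(\frac{3}{4} + \frac{1}{2}\right) S - 5\right) p - S\right) + \left(-20 + 16\right)\right) = 3 \left(\left(\left(\frac{5 S}{4} - 5\right) p - S\right) - 4\right) = 3 \left(\left(\left(-5 + \frac{5 S}{4}\right) p - S\right) - 4\right) = 3 \left(\left(p \left(-5 + \frac{5 S}{4}\right) - S\right) - 4\right) = 3 \left(\left(- S + p \left(-5 + \frac{5 S}{4}\right)\right) - 4\right) = 3 \left(-4 - S + p \left(-5 + \frac{5 S}{4}\right)\right) = -12 - 3 S + 3 p \left(-5 + \frac{5 S}{4}\right)$)
$12975 x{\left(-1,-1 \right)} = 12975 \left(-12 - -15 - -3 + \frac{15}{4} \left(-1\right) \left(-1\right)\right) = 12975 \left(-12 + 15 + 3 + \frac{15}{4}\right) = 12975 \cdot \frac{39}{4} = \frac{506025}{4}$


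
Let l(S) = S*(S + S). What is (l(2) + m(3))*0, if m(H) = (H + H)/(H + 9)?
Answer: 0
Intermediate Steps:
m(H) = 2*H/(9 + H) (m(H) = (2*H)/(9 + H) = 2*H/(9 + H))
l(S) = 2*S² (l(S) = S*(2*S) = 2*S²)
(l(2) + m(3))*0 = (2*2² + 2*3/(9 + 3))*0 = (2*4 + 2*3/12)*0 = (8 + 2*3*(1/12))*0 = (8 + ½)*0 = (17/2)*0 = 0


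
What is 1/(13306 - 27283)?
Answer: -1/13977 ≈ -7.1546e-5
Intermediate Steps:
1/(13306 - 27283) = 1/(-13977) = -1/13977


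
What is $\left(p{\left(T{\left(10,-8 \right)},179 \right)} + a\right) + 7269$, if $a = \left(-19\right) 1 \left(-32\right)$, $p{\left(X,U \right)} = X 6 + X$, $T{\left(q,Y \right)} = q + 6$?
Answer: $7989$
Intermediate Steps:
$T{\left(q,Y \right)} = 6 + q$
$p{\left(X,U \right)} = 7 X$ ($p{\left(X,U \right)} = 6 X + X = 7 X$)
$a = 608$ ($a = \left(-19\right) \left(-32\right) = 608$)
$\left(p{\left(T{\left(10,-8 \right)},179 \right)} + a\right) + 7269 = \left(7 \left(6 + 10\right) + 608\right) + 7269 = \left(7 \cdot 16 + 608\right) + 7269 = \left(112 + 608\right) + 7269 = 720 + 7269 = 7989$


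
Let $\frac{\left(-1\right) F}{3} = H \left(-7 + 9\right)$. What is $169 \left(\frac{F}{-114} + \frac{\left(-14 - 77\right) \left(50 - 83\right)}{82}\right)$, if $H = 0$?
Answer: $\frac{507507}{82} \approx 6189.1$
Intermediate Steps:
$F = 0$ ($F = - 3 \cdot 0 \left(-7 + 9\right) = - 3 \cdot 0 \cdot 2 = \left(-3\right) 0 = 0$)
$169 \left(\frac{F}{-114} + \frac{\left(-14 - 77\right) \left(50 - 83\right)}{82}\right) = 169 \left(\frac{0}{-114} + \frac{\left(-14 - 77\right) \left(50 - 83\right)}{82}\right) = 169 \left(0 \left(- \frac{1}{114}\right) + \left(-91\right) \left(-33\right) \frac{1}{82}\right) = 169 \left(0 + 3003 \cdot \frac{1}{82}\right) = 169 \left(0 + \frac{3003}{82}\right) = 169 \cdot \frac{3003}{82} = \frac{507507}{82}$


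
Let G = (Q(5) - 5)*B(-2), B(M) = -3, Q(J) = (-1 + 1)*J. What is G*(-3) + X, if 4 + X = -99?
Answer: -148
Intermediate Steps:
Q(J) = 0 (Q(J) = 0*J = 0)
X = -103 (X = -4 - 99 = -103)
G = 15 (G = (0 - 5)*(-3) = -5*(-3) = 15)
G*(-3) + X = 15*(-3) - 103 = -45 - 103 = -148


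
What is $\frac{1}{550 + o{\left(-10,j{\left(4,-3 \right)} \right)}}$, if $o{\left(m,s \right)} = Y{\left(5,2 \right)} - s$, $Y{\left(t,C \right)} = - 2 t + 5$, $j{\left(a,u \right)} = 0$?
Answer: $\frac{1}{545} \approx 0.0018349$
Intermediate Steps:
$Y{\left(t,C \right)} = 5 - 2 t$
$o{\left(m,s \right)} = -5 - s$ ($o{\left(m,s \right)} = \left(5 - 10\right) - s = -5 - s$)
$\frac{1}{550 + o{\left(-10,j{\left(4,-3 \right)} \right)}} = \frac{1}{550 - 5} = \frac{1}{545}$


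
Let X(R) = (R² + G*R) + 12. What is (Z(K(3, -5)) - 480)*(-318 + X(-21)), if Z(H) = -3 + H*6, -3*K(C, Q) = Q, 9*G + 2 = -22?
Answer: -90343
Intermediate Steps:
G = -8/3 (G = -2/9 + (⅑)*(-22) = -2/9 - 22/9 = -8/3 ≈ -2.6667)
K(C, Q) = -Q/3
Z(H) = -3 + 6*H
X(R) = 12 + R² - 8*R/3 (X(R) = (R² - 8*R/3) + 12 = 12 + R² - 8*R/3)
(Z(K(3, -5)) - 480)*(-318 + X(-21)) = ((-3 + 6*(-⅓*(-5))) - 480)*(-318 + (12 + (-21)² - 8/3*(-21))) = ((-3 + 6*(5/3)) - 480)*(-318 + (12 + 441 + 56)) = ((-3 + 10) - 480)*(-318 + 509) = (7 - 480)*191 = -473*191 = -90343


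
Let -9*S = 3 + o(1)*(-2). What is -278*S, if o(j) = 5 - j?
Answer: -1390/9 ≈ -154.44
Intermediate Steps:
S = 5/9 (S = -(3 + (5 - 1*1)*(-2))/9 = -(3 + (5 - 1)*(-2))/9 = -(3 + 4*(-2))/9 = -(3 - 8)/9 = -1/9*(-5) = 5/9 ≈ 0.55556)
-278*S = -278*5/9 = -1390/9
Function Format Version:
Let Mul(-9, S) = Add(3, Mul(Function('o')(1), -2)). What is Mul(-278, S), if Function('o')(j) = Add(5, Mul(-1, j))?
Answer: Rational(-1390, 9) ≈ -154.44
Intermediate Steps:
S = Rational(5, 9) (S = Mul(Rational(-1, 9), Add(3, Mul(Add(5, Mul(-1, 1)), -2))) = Mul(Rational(-1, 9), Add(3, Mul(Add(5, -1), -2))) = Mul(Rational(-1, 9), Add(3, Mul(4, -2))) = Mul(Rational(-1, 9), Add(3, -8)) = Mul(Rational(-1, 9), -5) = Rational(5, 9) ≈ 0.55556)
Mul(-278, S) = Mul(-278, Rational(5, 9)) = Rational(-1390, 9)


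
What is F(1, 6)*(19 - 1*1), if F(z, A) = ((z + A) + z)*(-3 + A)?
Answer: 432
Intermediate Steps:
F(z, A) = (-3 + A)*(A + 2*z) (F(z, A) = ((A + z) + z)*(-3 + A) = (A + 2*z)*(-3 + A) = (-3 + A)*(A + 2*z))
F(1, 6)*(19 - 1*1) = (6**2 - 6*1 - 3*6 + 2*6*1)*(19 - 1*1) = (36 - 6 - 18 + 12)*(19 - 1) = 24*18 = 432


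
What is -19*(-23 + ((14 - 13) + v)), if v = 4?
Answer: 342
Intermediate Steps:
-19*(-23 + ((14 - 13) + v)) = -19*(-23 + ((14 - 13) + 4)) = -19*(-23 + (1 + 4)) = -19*(-23 + 5) = -19*(-18) = 342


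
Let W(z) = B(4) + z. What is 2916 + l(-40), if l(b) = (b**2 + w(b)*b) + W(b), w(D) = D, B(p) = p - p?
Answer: 6076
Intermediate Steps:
B(p) = 0
W(z) = z (W(z) = 0 + z = z)
l(b) = b + 2*b**2 (l(b) = (b**2 + b*b) + b = (b**2 + b**2) + b = 2*b**2 + b = b + 2*b**2)
2916 + l(-40) = 2916 - 40*(1 + 2*(-40)) = 2916 - 40*(1 - 80) = 2916 - 40*(-79) = 2916 + 3160 = 6076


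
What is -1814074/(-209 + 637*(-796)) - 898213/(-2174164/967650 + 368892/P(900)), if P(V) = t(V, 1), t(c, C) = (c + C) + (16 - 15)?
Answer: -99259436741088371843/45019064738199648 ≈ -2204.8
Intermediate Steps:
t(c, C) = 1 + C + c (t(c, C) = (C + c) + 1 = 1 + C + c)
P(V) = 2 + V (P(V) = 1 + 1 + V = 2 + V)
-1814074/(-209 + 637*(-796)) - 898213/(-2174164/967650 + 368892/P(900)) = -1814074/(-209 + 637*(-796)) - 898213/(-2174164/967650 + 368892/(2 + 900)) = -1814074/(-209 - 507052) - 898213/(-2174164*1/967650 + 368892/902) = -1814074/(-507261) - 898213/(-1087082/483825 + 368892*(1/902)) = -1814074*(-1/507261) - 898213/(-1087082/483825 + 184446/451) = 1814074/507261 - 898213/88749311968/218205075 = 1814074/507261 - 898213*218205075/88749311968 = 1814074/507261 - 195994635030975/88749311968 = -99259436741088371843/45019064738199648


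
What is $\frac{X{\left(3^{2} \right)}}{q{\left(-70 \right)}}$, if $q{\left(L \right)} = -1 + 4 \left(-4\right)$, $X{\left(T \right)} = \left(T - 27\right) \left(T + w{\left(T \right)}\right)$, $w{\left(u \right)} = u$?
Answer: $\frac{324}{17} \approx 19.059$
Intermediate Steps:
$X{\left(T \right)} = 2 T \left(-27 + T\right)$ ($X{\left(T \right)} = \left(T - 27\right) \left(T + T\right) = \left(-27 + T\right) 2 T = 2 T \left(-27 + T\right)$)
$q{\left(L \right)} = -17$ ($q{\left(L \right)} = -1 - 16 = -17$)
$\frac{X{\left(3^{2} \right)}}{q{\left(-70 \right)}} = \frac{2 \cdot 3^{2} \left(-27 + 3^{2}\right)}{-17} = 2 \cdot 9 \left(-27 + 9\right) \left(- \frac{1}{17}\right) = 2 \cdot 9 \left(-18\right) \left(- \frac{1}{17}\right) = \left(-324\right) \left(- \frac{1}{17}\right) = \frac{324}{17}$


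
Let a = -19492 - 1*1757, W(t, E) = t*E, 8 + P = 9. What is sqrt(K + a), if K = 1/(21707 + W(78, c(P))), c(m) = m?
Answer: 2*I*sqrt(2521120668310)/21785 ≈ 145.77*I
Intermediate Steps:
P = 1 (P = -8 + 9 = 1)
W(t, E) = E*t
a = -21249 (a = -19492 - 1757 = -21249)
K = 1/21785 (K = 1/(21707 + 1*78) = 1/(21707 + 78) = 1/21785 ≈ 4.5903e-5)
sqrt(K + a) = sqrt(1/21785 - 21249) = sqrt(-462909464/21785) = 2*I*sqrt(2521120668310)/21785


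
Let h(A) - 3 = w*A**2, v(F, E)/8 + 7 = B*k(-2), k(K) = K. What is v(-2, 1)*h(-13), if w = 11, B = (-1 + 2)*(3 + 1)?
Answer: -223440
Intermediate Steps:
B = 4 (B = 1*4 = 4)
v(F, E) = -120 (v(F, E) = -56 + 8*(4*(-2)) = -56 + 8*(-8) = -56 - 64 = -120)
h(A) = 3 + 11*A**2
v(-2, 1)*h(-13) = -120*(3 + 11*(-13)**2) = -120*(3 + 11*169) = -120*(3 + 1859) = -120*1862 = -223440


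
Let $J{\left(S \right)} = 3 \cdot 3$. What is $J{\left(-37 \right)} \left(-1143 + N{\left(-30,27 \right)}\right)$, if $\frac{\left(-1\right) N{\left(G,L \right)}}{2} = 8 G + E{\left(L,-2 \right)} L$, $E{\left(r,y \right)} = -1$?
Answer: $-5481$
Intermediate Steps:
$J{\left(S \right)} = 9$
$N{\left(G,L \right)} = - 16 G + 2 L$ ($N{\left(G,L \right)} = - 2 \left(8 G - L\right) = - 2 \left(- L + 8 G\right) = - 16 G + 2 L$)
$J{\left(-37 \right)} \left(-1143 + N{\left(-30,27 \right)}\right) = 9 \left(-1143 + \left(\left(-16\right) \left(-30\right) + 2 \cdot 27\right)\right) = 9 \left(-1143 + \left(480 + 54\right)\right) = 9 \left(-1143 + 534\right) = 9 \left(-609\right) = -5481$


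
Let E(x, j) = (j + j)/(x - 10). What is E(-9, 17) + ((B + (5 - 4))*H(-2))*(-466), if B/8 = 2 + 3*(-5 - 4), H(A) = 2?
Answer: 3523858/19 ≈ 1.8547e+5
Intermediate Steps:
E(x, j) = 2*j/(-10 + x) (E(x, j) = (2*j)/(-10 + x) = 2*j/(-10 + x))
B = -200 (B = 8*(2 + 3*(-5 - 4)) = 8*(2 + 3*(-9)) = 8*(2 - 27) = 8*(-25) = -200)
E(-9, 17) + ((B + (5 - 4))*H(-2))*(-466) = 2*17/(-10 - 9) + ((-200 + (5 - 4))*2)*(-466) = 2*17/(-19) + ((-200 + 1)*2)*(-466) = 2*17*(-1/19) - 199*2*(-466) = -34/19 - 398*(-466) = -34/19 + 185468 = 3523858/19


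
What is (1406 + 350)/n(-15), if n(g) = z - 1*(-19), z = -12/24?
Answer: 3512/37 ≈ 94.919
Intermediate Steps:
z = -½ (z = -12*1/24 = -½ ≈ -0.50000)
n(g) = 37/2 (n(g) = -½ - 1*(-19) = -½ + 19 = 37/2)
(1406 + 350)/n(-15) = (1406 + 350)/(37/2) = 1756*(2/37) = 3512/37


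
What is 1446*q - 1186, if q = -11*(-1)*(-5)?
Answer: -80716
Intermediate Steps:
q = -55 (q = 11*(-5) = -55)
1446*q - 1186 = 1446*(-55) - 1186 = -79530 - 1186 = -80716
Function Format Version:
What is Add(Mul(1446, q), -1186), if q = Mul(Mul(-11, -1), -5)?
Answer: -80716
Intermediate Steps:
q = -55 (q = Mul(11, -5) = -55)
Add(Mul(1446, q), -1186) = Add(Mul(1446, -55), -1186) = Add(-79530, -1186) = -80716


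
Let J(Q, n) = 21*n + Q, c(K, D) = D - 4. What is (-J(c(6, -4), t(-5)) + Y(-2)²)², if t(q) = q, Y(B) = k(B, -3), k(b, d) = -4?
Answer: 16641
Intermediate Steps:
Y(B) = -4
c(K, D) = -4 + D
J(Q, n) = Q + 21*n
(-J(c(6, -4), t(-5)) + Y(-2)²)² = (-((-4 - 4) + 21*(-5)) + (-4)²)² = (-(-8 - 105) + 16)² = (-1*(-113) + 16)² = (113 + 16)² = 129² = 16641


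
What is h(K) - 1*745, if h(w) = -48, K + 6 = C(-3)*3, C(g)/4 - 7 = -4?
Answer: -793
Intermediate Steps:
C(g) = 12 (C(g) = 28 + 4*(-4) = 28 - 16 = 12)
K = 30 (K = -6 + 12*3 = -6 + 36 = 30)
h(K) - 1*745 = -48 - 1*745 = -48 - 745 = -793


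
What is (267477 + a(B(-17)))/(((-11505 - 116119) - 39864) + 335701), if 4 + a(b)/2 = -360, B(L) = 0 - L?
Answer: 266749/168213 ≈ 1.5858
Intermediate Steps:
B(L) = -L
a(b) = -728 (a(b) = -8 + 2*(-360) = -8 - 720 = -728)
(267477 + a(B(-17)))/(((-11505 - 116119) - 39864) + 335701) = (267477 - 728)/(((-11505 - 116119) - 39864) + 335701) = 266749/((-127624 - 39864) + 335701) = 266749/(-167488 + 335701) = 266749/168213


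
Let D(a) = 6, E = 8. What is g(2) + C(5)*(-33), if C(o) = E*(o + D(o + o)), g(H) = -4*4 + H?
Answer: -2918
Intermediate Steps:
g(H) = -16 + H
C(o) = 48 + 8*o (C(o) = 8*(o + 6) = 8*(6 + o) = 48 + 8*o)
g(2) + C(5)*(-33) = (-16 + 2) + (48 + 8*5)*(-33) = -14 + (48 + 40)*(-33) = -14 + 88*(-33) = -14 - 2904 = -2918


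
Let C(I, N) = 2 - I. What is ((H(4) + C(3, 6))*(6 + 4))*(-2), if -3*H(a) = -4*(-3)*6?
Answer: 500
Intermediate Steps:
H(a) = -24 (H(a) = -(-4*(-3))*6/3 = -4*6 = -⅓*72 = -24)
((H(4) + C(3, 6))*(6 + 4))*(-2) = ((-24 + (2 - 1*3))*(6 + 4))*(-2) = ((-24 + (2 - 3))*10)*(-2) = ((-24 - 1)*10)*(-2) = -25*10*(-2) = -250*(-2) = 500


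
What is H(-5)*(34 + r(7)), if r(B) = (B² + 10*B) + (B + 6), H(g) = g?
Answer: -830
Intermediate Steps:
r(B) = 6 + B² + 11*B (r(B) = (B² + 10*B) + (6 + B) = 6 + B² + 11*B)
H(-5)*(34 + r(7)) = -5*(34 + (6 + 7² + 11*7)) = -5*(34 + (6 + 49 + 77)) = -5*(34 + 132) = -5*166 = -830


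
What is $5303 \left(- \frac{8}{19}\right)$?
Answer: $- \frac{42424}{19} \approx -2232.8$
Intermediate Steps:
$5303 \left(- \frac{8}{19}\right) = - \frac{42424}{19}$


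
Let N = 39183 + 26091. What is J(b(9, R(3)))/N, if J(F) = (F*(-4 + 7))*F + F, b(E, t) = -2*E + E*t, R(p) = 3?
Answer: 42/10879 ≈ 0.0038606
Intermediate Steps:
N = 65274
J(F) = F + 3*F² (J(F) = (F*3)*F + F = (3*F)*F + F = 3*F² + F = F + 3*F²)
J(b(9, R(3)))/N = ((9*(-2 + 3))*(1 + 3*(9*(-2 + 3))))/65274 = ((9*1)*(1 + 3*(9*1)))*(1/65274) = (9*(1 + 3*9))*(1/65274) = (9*(1 + 27))*(1/65274) = (9*28)*(1/65274) = 252*(1/65274) = 42/10879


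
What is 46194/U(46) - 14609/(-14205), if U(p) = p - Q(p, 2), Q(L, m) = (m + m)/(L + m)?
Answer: 7882278799/7826955 ≈ 1007.1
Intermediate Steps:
Q(L, m) = 2*m/(L + m) (Q(L, m) = (2*m)/(L + m) = 2*m/(L + m))
U(p) = p - 4/(2 + p) (U(p) = p - 2*2/(p + 2) = p - 2*2/(2 + p) = p - 4/(2 + p))
46194/U(46) - 14609/(-14205) = 46194/(((-4 + 46*(2 + 46))/(2 + 46))) - 14609/(-14205) = 46194/(((-4 + 46*48)/48)) - 14609*(-1/14205) = 46194/(((-4 + 2208)/48)) + 14609/14205 = 46194/(((1/48)*2204)) + 14609/14205 = 46194/(551/12) + 14609/14205 = 46194*(12/551) + 14609/14205 = 554328/551 + 14609/14205 = 7882278799/7826955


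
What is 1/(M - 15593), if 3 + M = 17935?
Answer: 1/2339 ≈ 0.00042753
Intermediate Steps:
M = 17932 (M = -3 + 17935 = 17932)
1/(M - 15593) = 1/(17932 - 15593) = 1/2339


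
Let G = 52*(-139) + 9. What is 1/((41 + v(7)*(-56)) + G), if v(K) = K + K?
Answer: -1/7962 ≈ -0.00012560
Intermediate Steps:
v(K) = 2*K
G = -7219 (G = -7228 + 9 = -7219)
1/((41 + v(7)*(-56)) + G) = 1/((41 + (2*7)*(-56)) - 7219) = 1/((41 + 14*(-56)) - 7219) = 1/((41 - 784) - 7219) = 1/(-743 - 7219) = 1/(-7962) = -1/7962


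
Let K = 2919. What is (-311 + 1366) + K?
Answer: 3974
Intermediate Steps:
(-311 + 1366) + K = (-311 + 1366) + 2919 = 1055 + 2919 = 3974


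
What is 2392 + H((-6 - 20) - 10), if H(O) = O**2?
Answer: 3688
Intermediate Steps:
2392 + H((-6 - 20) - 10) = 2392 + ((-6 - 20) - 10)**2 = 2392 + (-26 - 10)**2 = 2392 + (-36)**2 = 2392 + 1296 = 3688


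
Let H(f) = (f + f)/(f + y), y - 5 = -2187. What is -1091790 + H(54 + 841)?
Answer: -1405135520/1287 ≈ -1.0918e+6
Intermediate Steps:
y = -2182 (y = 5 - 2187 = -2182)
H(f) = 2*f/(-2182 + f) (H(f) = (f + f)/(f - 2182) = (2*f)/(-2182 + f) = 2*f/(-2182 + f))
-1091790 + H(54 + 841) = -1091790 + 2*(54 + 841)/(-2182 + (54 + 841)) = -1091790 + 2*895/(-2182 + 895) = -1091790 + 2*895/(-1287) = -1091790 + 2*895*(-1/1287) = -1091790 - 1790/1287 = -1405135520/1287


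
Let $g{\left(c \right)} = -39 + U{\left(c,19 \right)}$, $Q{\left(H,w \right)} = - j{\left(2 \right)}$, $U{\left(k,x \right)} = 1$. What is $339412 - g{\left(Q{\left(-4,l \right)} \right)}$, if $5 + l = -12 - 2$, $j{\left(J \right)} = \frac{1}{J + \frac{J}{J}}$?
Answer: $339450$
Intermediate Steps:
$j{\left(J \right)} = \frac{1}{1 + J}$ ($j{\left(J \right)} = \frac{1}{J + 1} = \frac{1}{1 + J}$)
$l = -19$ ($l = -5 - 14 = -19$)
$Q{\left(H,w \right)} = - \frac{1}{3}$ ($Q{\left(H,w \right)} = - \frac{1}{1 + 2} = - \frac{1}{3}$)
$g{\left(c \right)} = -38$ ($g{\left(c \right)} = -39 + 1 = -38$)
$339412 - g{\left(Q{\left(-4,l \right)} \right)} = 339412 - -38 = 339412 + 38 = 339450$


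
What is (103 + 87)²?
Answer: 36100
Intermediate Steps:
(103 + 87)² = 190² = 36100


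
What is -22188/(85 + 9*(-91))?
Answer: 11094/367 ≈ 30.229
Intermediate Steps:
-22188/(85 + 9*(-91)) = -22188/(85 - 819) = -22188/(-734) = -22188*(-1/734) = 11094/367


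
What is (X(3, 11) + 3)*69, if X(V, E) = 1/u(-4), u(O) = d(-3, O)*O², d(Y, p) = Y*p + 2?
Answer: 46437/224 ≈ 207.31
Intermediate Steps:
d(Y, p) = 2 + Y*p
u(O) = O²*(2 - 3*O) (u(O) = (2 - 3*O)*O² = O²*(2 - 3*O))
X(V, E) = 1/224 (X(V, E) = 1/((-4)²*(2 - 3*(-4))) = 1/(16*(2 + 12)) = 1/(16*14) = 1/224)
(X(3, 11) + 3)*69 = (1/224 + 3)*69 = (673/224)*69 = 46437/224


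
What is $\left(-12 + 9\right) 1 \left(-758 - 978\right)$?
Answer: $5208$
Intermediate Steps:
$\left(-12 + 9\right) 1 \left(-758 - 978\right) = \left(-3\right) 1 \left(-1736\right) = \left(-3\right) \left(-1736\right) = 5208$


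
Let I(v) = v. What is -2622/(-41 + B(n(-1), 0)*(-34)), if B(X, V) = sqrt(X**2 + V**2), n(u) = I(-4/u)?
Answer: 874/59 ≈ 14.814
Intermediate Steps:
n(u) = -4/u
B(X, V) = sqrt(V**2 + X**2)
-2622/(-41 + B(n(-1), 0)*(-34)) = -2622/(-41 + sqrt(0**2 + (-4/(-1))**2)*(-34)) = -2622/(-41 + sqrt(0 + (-4*(-1))**2)*(-34)) = -2622/(-41 + sqrt(0 + 4**2)*(-34)) = -2622/(-41 + sqrt(0 + 16)*(-34)) = -2622/(-41 + sqrt(16)*(-34)) = -2622/(-41 + 4*(-34)) = -2622/(-41 - 136) = -2622/(-177) = -2622*(-1/177) = 874/59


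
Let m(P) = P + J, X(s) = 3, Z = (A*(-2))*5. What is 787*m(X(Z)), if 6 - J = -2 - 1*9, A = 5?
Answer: 15740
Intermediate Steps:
Z = -50 (Z = (5*(-2))*5 = -10*5 = -50)
J = 17 (J = 6 - (-2 - 1*9) = 6 - (-2 - 9) = 6 - 1*(-11) = 6 + 11 = 17)
m(P) = 17 + P (m(P) = P + 17 = 17 + P)
787*m(X(Z)) = 787*(17 + 3) = 787*20 = 15740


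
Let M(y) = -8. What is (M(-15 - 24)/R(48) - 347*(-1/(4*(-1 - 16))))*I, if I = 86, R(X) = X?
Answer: -46225/102 ≈ -453.19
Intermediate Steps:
(M(-15 - 24)/R(48) - 347*(-1/(4*(-1 - 16))))*I = (-8/48 - 347*(-1/(4*(-1 - 16))))*86 = (-8*1/48 - 347/((-17*(-4))))*86 = (-⅙ - 347/68)*86 = -1075/204*86 = -46225/102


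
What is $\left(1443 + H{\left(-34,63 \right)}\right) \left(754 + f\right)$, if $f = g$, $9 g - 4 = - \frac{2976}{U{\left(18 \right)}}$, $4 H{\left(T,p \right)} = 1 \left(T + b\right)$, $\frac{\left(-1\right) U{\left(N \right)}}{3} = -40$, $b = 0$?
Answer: $\frac{48523397}{45} \approx 1.0783 \cdot 10^{6}$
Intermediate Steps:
$U{\left(N \right)} = 120$ ($U{\left(N \right)} = \left(-3\right) \left(-40\right) = 120$)
$H{\left(T,p \right)} = \frac{T}{4}$ ($H{\left(T,p \right)} = \frac{1 \left(T + 0\right)}{4} = \frac{1 T}{4} = \frac{T}{4}$)
$g = - \frac{104}{45}$ ($g = \frac{4}{9} + \frac{\left(-2976\right) \frac{1}{120}}{9} = \frac{4}{9} + \frac{1}{9} \left(- \frac{124}{5}\right) = \frac{4}{9} - \frac{124}{45} = - \frac{104}{45} \approx -2.3111$)
$f = - \frac{104}{45} \approx -2.3111$
$\left(1443 + H{\left(-34,63 \right)}\right) \left(754 + f\right) = \left(1443 + \frac{1}{4} \left(-34\right)\right) \left(754 - \frac{104}{45}\right) = \left(1443 - \frac{17}{2}\right) \frac{33826}{45} = \frac{2869}{2} \cdot \frac{33826}{45} = \frac{48523397}{45}$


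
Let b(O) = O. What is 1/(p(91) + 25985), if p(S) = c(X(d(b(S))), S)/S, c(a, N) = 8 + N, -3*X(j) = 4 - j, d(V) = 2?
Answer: 91/2364734 ≈ 3.8482e-5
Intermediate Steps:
X(j) = -4/3 + j/3 (X(j) = -(4 - j)/3 = -4/3 + j/3)
p(S) = (8 + S)/S
1/(p(91) + 25985) = 1/((8 + 91)/91 + 25985) = 1/((1/91)*99 + 25985) = 1/(99/91 + 25985) = 1/(2364734/91) = 91/2364734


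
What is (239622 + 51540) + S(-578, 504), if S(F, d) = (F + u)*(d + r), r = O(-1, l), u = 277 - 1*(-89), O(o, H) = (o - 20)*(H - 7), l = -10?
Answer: 108630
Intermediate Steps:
O(o, H) = (-20 + o)*(-7 + H)
u = 366 (u = 277 + 89 = 366)
r = 357 (r = 140 - 20*(-10) - 7*(-1) - 10*(-1) = 140 + 200 + 7 + 10 = 357)
S(F, d) = (357 + d)*(366 + F) (S(F, d) = (F + 366)*(d + 357) = (366 + F)*(357 + d) = (357 + d)*(366 + F))
(239622 + 51540) + S(-578, 504) = (239622 + 51540) + (130662 + 357*(-578) + 366*504 - 578*504) = 291162 + (130662 - 206346 + 184464 - 291312) = 291162 - 182532 = 108630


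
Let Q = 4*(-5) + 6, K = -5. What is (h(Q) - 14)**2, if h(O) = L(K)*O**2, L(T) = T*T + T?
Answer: 15256836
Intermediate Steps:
L(T) = T + T**2 (L(T) = T**2 + T = T + T**2)
Q = -14 (Q = -20 + 6 = -14)
h(O) = 20*O**2 (h(O) = (-5*(1 - 5))*O**2 = (-5*(-4))*O**2 = 20*O**2)
(h(Q) - 14)**2 = (20*(-14)**2 - 14)**2 = (20*196 - 14)**2 = (3920 - 14)**2 = 3906**2 = 15256836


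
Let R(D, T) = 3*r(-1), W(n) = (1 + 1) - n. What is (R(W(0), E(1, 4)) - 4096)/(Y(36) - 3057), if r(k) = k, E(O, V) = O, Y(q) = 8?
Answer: 4099/3049 ≈ 1.3444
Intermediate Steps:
W(n) = 2 - n
R(D, T) = -3 (R(D, T) = 3*(-1) = -3)
(R(W(0), E(1, 4)) - 4096)/(Y(36) - 3057) = (-3 - 4096)/(8 - 3057) = -4099/(-3049) = -4099*(-1/3049) = 4099/3049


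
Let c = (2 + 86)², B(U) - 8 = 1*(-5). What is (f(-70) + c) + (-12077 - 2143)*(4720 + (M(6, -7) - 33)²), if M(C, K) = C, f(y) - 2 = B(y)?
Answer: -77477031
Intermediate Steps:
B(U) = 3 (B(U) = 8 + 1*(-5) = 8 - 5 = 3)
f(y) = 5 (f(y) = 2 + 3 = 5)
c = 7744 (c = 88² = 7744)
(f(-70) + c) + (-12077 - 2143)*(4720 + (M(6, -7) - 33)²) = (5 + 7744) + (-12077 - 2143)*(4720 + (6 - 33)²) = 7749 - 14220*(4720 + (-27)²) = 7749 - 14220*(4720 + 729) = 7749 - 14220*5449 = 7749 - 77484780 = -77477031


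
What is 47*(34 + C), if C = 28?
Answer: 2914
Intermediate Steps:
47*(34 + C) = 47*(34 + 28) = 47*62 = 2914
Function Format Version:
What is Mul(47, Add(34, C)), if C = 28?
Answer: 2914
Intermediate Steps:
Mul(47, Add(34, C)) = Mul(47, Add(34, 28)) = Mul(47, 62) = 2914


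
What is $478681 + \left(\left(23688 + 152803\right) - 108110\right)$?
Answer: $547062$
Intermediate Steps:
$478681 + \left(\left(23688 + 152803\right) - 108110\right) = 478681 + \left(176491 - 108110\right) = 478681 + 68381 = 547062$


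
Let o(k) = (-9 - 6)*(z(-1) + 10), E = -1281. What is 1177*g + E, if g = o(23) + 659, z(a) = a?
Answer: 615467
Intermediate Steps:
o(k) = -135 (o(k) = (-9 - 6)*(-1 + 10) = -15*9 = -135)
g = 524 (g = -135 + 659 = 524)
1177*g + E = 1177*524 - 1281 = 616748 - 1281 = 615467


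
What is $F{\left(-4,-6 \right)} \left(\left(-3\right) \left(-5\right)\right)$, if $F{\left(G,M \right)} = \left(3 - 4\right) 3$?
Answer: $-45$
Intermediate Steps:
$F{\left(G,M \right)} = -3$ ($F{\left(G,M \right)} = \left(-1\right) 3 = -3$)
$F{\left(-4,-6 \right)} \left(\left(-3\right) \left(-5\right)\right) = - 3 \left(\left(-3\right) \left(-5\right)\right) = \left(-3\right) 15 = -45$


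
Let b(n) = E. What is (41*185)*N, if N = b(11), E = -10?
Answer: -75850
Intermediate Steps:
b(n) = -10
N = -10
(41*185)*N = (41*185)*(-10) = 7585*(-10) = -75850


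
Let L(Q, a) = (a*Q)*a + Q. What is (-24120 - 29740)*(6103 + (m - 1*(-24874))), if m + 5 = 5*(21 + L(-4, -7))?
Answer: -1619947220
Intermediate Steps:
L(Q, a) = Q + Q*a**2 (L(Q, a) = (Q*a)*a + Q = Q*a**2 + Q = Q + Q*a**2)
m = -900 (m = -5 + 5*(21 - 4*(1 + (-7)**2)) = -5 + 5*(21 - 4*(1 + 49)) = -5 + 5*(21 - 4*50) = -5 + 5*(21 - 200) = -5 + 5*(-179) = -5 - 895 = -900)
(-24120 - 29740)*(6103 + (m - 1*(-24874))) = (-24120 - 29740)*(6103 + (-900 - 1*(-24874))) = -53860*(6103 + (-900 + 24874)) = -53860*(6103 + 23974) = -53860*30077 = -1619947220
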